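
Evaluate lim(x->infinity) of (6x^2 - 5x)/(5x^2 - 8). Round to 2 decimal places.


For limits at infinity with equal-degree polynomials,
we compare leading coefficients.
Numerator leading term: 6x^2
Denominator leading term: 5x^2
Divide both by x^2:
lim = (6 - 5/x) / (5 - 8/x^2)
As x -> infinity, the 1/x and 1/x^2 terms vanish:
= 6/5 = 1.20

1.20


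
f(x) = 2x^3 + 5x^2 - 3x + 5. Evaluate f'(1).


Differentiate f(x) = 2x^3 + 5x^2 - 3x + 5 term by term:
f'(x) = 6x^2 + 10x - 3
Substitute x = 1:
f'(1) = 6 * 1^2 + 10 * 1 - 3
= 6 + 10 - 3
= 13

13


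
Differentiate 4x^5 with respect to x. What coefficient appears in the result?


We apply the power rule: d/dx [ax^n] = a*n * x^(n-1)
d/dx [4x^5]
= 4 * 5 * x^(5-1)
= 20x^4
The coefficient is 20

20


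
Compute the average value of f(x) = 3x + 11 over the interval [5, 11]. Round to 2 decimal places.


Average value = 1/(b-a) * integral from a to b of f(x) dx
First compute the integral of 3x + 11:
F(x) = (3/2)x^2 + 11x
F(11) = 3/2 * 121 + 11 * 11 = 605/2
F(5) = 3/2 * 25 + 11 * 5 = 185/2
Integral = 605/2 - 185/2 = 210
Average = 210 / (11 - 5) = 210 / 6
= 35 = 35.00

35.00


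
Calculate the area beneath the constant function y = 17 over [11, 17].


The area under a constant function y = 17 is a rectangle.
Width = 17 - 11 = 6
Height = 17
Area = width * height
= 6 * 17
= 102

102


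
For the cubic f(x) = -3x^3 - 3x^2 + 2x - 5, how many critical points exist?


Find where f'(x) = 0:
f(x) = -3x^3 - 3x^2 + 2x - 5
f'(x) = -9x^2 - 6x + 2
This is a quadratic in x. Use the discriminant to count real roots.
Discriminant = (-6)^2 - 4 * (-9) * 2
= 36 - (-72)
= 108
Since discriminant > 0, f'(x) = 0 has 2 real solutions.
Number of critical points: 2

2


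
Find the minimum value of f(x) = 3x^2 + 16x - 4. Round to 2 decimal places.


For a quadratic f(x) = ax^2 + bx + c with a > 0, the minimum is at the vertex.
Vertex x-coordinate: x = -b/(2a)
x = -(16) / (2 * 3)
x = -16/6 = -8/3
Substitute back to find the minimum value:
f(-8/3) = 3 * (-8/3)^2 + 16 * (-8/3) - 4
= 64/3 - 128/3 - 4
= -76/3 ≈ -25.33

-25.33


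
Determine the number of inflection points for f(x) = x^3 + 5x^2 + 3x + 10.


Inflection points occur where f''(x) = 0 and concavity changes.
f(x) = x^3 + 5x^2 + 3x + 10
f'(x) = 3x^2 + 10x + 3
f''(x) = 6x + 10
Set f''(x) = 0:
6x + 10 = 0
x = -10 / 6 = -5/3
Since f''(x) is linear (degree 1), it changes sign at this point.
Therefore there is exactly 1 inflection point.

1


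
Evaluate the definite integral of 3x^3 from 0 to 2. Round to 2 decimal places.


Find the antiderivative of 3x^3:
F(x) = 3/4 * x^4
Apply the Fundamental Theorem of Calculus:
F(2) - F(0)
= 3/4 * 2^4 - 3/4 * 0^4
= 3/4 * (16 - 0)
= 3/4 * 16
= 12 = 12.00

12.00


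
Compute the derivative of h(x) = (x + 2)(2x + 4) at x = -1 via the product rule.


Let u(x) = x + 2 and v(x) = 2x + 4
u'(x) = 1
v'(x) = 2
Product rule: h'(x) = u'(x)*v(x) + u(x)*v'(x)
= 1 * (2x + 4) + (x + 2) * 2
At x = -1:
u(-1) = 1 * (-1) + 2 = 1
v(-1) = 2 * (-1) + 4 = 2
h'(-1) = 1 * 2 + 1 * 2
= 2 + 2
= 4

4


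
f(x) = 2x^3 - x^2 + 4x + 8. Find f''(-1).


First derivative:
f'(x) = 6x^2 - 2x + 4
Second derivative:
f''(x) = 12x - 2
Substitute x = -1:
f''(-1) = 12 * (-1) - 2
= -12 - 2
= -14

-14


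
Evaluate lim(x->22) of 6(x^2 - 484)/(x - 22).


Direct substitution gives 0/0, so we factor the numerator.
Factor: 6(x^2 - 484) = 6 * (x - 22)(x + 22)
Cancel the common factor (x - 22):
6(x^2 - 484)/(x - 22) = 6 * (x + 22)
Now substitute x = 22:
= 6 * (22 + 22) = 264

264


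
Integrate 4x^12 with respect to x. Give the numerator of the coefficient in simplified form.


Apply the power rule for integration:
integral of ax^n dx = a/(n+1) * x^(n+1) + C
integral of 4x^12 dx
= 4/13 * x^13 + C
The coefficient in lowest terms is 4/13, and its numerator is 4

4


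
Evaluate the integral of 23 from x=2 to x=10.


The integral of a constant k over [a, b] equals k * (b - a).
integral from 2 to 10 of 23 dx
= 23 * (10 - 2)
= 23 * 8
= 184

184


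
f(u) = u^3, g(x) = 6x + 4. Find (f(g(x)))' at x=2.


Using the chain rule: (f(g(x)))' = f'(g(x)) * g'(x)
First, find g(2):
g(2) = 6 * 2 + 4 = 16
Next, f'(u) = 3u^2
And g'(x) = 6
So f'(g(2)) * g'(2)
= 3 * 16^2 * 6
= 3 * 256 * 6
= 4608

4608


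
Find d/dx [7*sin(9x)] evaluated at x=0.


Apply the chain rule to differentiate 7*sin(9x):
d/dx [7*sin(9x)]
= 7 * cos(9x) * d/dx(9x)
= 7 * 9 * cos(9x)
= 63 * cos(9x)
Evaluate at x = 0:
= 63 * cos(0)
= 63 * 1
= 63

63


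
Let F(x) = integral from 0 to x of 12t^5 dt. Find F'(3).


By the Fundamental Theorem of Calculus (Part 1):
If F(x) = integral from 0 to x of f(t) dt, then F'(x) = f(x)
Here f(t) = 12t^5
So F'(x) = 12x^5
Evaluate at x = 3:
F'(3) = 12 * 3^5
= 12 * 243
= 2916

2916


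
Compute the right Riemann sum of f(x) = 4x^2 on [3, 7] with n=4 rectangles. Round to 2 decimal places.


Right Riemann sum uses right endpoints of each subinterval.
Interval: [3, 7], n = 4
dx = (7 - 3) / 4 = 1
Right endpoints: [4, 5, 6, 7]
f values: [64, 100, 144, 196]
Sum = dx * (sum of f values)
= 1 * 504
= 504 = 504.00

504.00


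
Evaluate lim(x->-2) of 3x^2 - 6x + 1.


Since polynomials are continuous, we use direct substitution.
lim(x->-2) of 3x^2 - 6x + 1
= 3 * (-2)^2 - 6 * (-2) + 1
= 12 + 12 + 1
= 25

25


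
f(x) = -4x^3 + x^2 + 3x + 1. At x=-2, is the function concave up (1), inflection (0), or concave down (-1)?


Concavity is determined by the sign of f''(x).
f(x) = -4x^3 + x^2 + 3x + 1
f'(x) = -12x^2 + 2x + 3
f''(x) = -24x + 2
f''(-2) = -24 * (-2) + 2
= 48 + 2
= 50
Since f''(-2) > 0, the function is concave up (1)

1


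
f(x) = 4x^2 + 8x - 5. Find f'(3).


Differentiate term by term using power and sum rules:
f(x) = 4x^2 + 8x - 5
f'(x) = 8x + 8
Substitute x = 3:
f'(3) = 8 * 3 + 8
= 24 + 8
= 32

32


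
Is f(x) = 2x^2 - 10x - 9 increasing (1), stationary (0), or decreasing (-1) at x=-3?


Compute f'(x) to determine behavior:
f'(x) = 4x - 10
f'(-3) = 4 * (-3) - 10
= -12 - 10
= -22
Since f'(-3) < 0, the function is decreasing (-1)

-1


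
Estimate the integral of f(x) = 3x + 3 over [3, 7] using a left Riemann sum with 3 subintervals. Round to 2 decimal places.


Left Riemann sum uses left endpoints of each subinterval.
Interval: [3, 7], n = 3
dx = (7 - 3) / 3 = 4/3
Left endpoints: [3, 13/3, 17/3]
f values: [12, 16, 20]
Sum = dx * (sum of f values)
= 4/3 * 48
= 64 = 64.00

64.00


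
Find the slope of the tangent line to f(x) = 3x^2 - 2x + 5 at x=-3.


The slope of the tangent line equals f'(x) at the point.
f(x) = 3x^2 - 2x + 5
f'(x) = 6x - 2
At x = -3:
f'(-3) = 6 * (-3) - 2
= -18 - 2
= -20

-20


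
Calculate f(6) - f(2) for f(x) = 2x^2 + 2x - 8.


Net change = f(b) - f(a)
f(x) = 2x^2 + 2x - 8
Compute f(6):
f(6) = 2 * 6^2 + 2 * 6 - 8
= 72 + 12 - 8
= 76
Compute f(2):
f(2) = 2 * 2^2 + 2 * 2 - 8
= 8 + 4 - 8
= 4
Net change = 76 - 4 = 72

72


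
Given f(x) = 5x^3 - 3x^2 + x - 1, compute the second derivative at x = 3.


First derivative:
f'(x) = 15x^2 - 6x + 1
Second derivative:
f''(x) = 30x - 6
Substitute x = 3:
f''(3) = 30 * 3 - 6
= 90 - 6
= 84

84


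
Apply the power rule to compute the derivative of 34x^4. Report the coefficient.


We apply the power rule: d/dx [ax^n] = a*n * x^(n-1)
d/dx [34x^4]
= 34 * 4 * x^(4-1)
= 136x^3
The coefficient is 136

136


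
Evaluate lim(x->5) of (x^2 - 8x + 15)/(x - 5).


Direct substitution gives 0/0, so we factor the numerator.
Factor: (x^2 - 8x + 15) = (x - 5)(x - 3)
Cancel the common factor (x - 5):
(x^2 - 8x + 15)/(x - 5) = (x - 3)
Now substitute x = 5:
= (5) - (3) = 2

2


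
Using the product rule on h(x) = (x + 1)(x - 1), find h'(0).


Let u(x) = x + 1 and v(x) = x - 1
u'(x) = 1
v'(x) = 1
Product rule: h'(x) = u'(x)*v(x) + u(x)*v'(x)
= 1 * (x - 1) + (x + 1) * 1
At x = 0:
u(0) = 1 * 0 + 1 = 1
v(0) = 1 * 0 - 1 = -1
h'(0) = 1 * (-1) + 1 * 1
= -1 + 1
= 0

0


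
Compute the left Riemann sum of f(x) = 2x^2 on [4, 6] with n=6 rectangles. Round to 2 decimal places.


Left Riemann sum uses left endpoints of each subinterval.
Interval: [4, 6], n = 6
dx = (6 - 4) / 6 = 1/3
Left endpoints: [4, 13/3, 14/3, 5, 16/3, 17/3]
f values: [32, 338/9, 392/9, 50, 512/9, 578/9]
Sum = dx * (sum of f values)
= 1/3 * 2558/9
= 2558/27 ≈ 94.74

94.74


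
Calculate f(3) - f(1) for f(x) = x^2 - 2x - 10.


Net change = f(b) - f(a)
f(x) = x^2 - 2x - 10
Compute f(3):
f(3) = 1 * 3^2 - 2 * 3 - 10
= 9 - 6 - 10
= -7
Compute f(1):
f(1) = 1 * 1^2 - 2 * 1 - 10
= 1 - 2 - 10
= -11
Net change = -7 - (-11) = 4

4


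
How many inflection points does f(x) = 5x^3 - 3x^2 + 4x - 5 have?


Inflection points occur where f''(x) = 0 and concavity changes.
f(x) = 5x^3 - 3x^2 + 4x - 5
f'(x) = 15x^2 - 6x + 4
f''(x) = 30x - 6
Set f''(x) = 0:
30x - 6 = 0
x = 6 / 30 = 1/5
Since f''(x) is linear (degree 1), it changes sign at this point.
Therefore there is exactly 1 inflection point.

1


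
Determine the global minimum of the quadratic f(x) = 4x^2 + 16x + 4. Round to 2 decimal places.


For a quadratic f(x) = ax^2 + bx + c with a > 0, the minimum is at the vertex.
Vertex x-coordinate: x = -b/(2a)
x = -(16) / (2 * 4)
x = -16/8 = -2
Substitute back to find the minimum value:
f(-2) = 4 * (-2)^2 + 16 * (-2) + 4
= 16 - 32 + 4
= -12 = -12.00

-12.00


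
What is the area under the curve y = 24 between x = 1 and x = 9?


The area under a constant function y = 24 is a rectangle.
Width = 9 - 1 = 8
Height = 24
Area = width * height
= 8 * 24
= 192

192


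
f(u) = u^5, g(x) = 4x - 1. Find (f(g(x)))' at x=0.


Using the chain rule: (f(g(x)))' = f'(g(x)) * g'(x)
First, find g(0):
g(0) = 4 * 0 - 1 = -1
Next, f'(u) = 5u^4
And g'(x) = 4
So f'(g(0)) * g'(0)
= 5 * (-1)^4 * 4
= 5 * 1 * 4
= 20

20


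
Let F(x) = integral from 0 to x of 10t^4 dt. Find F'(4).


By the Fundamental Theorem of Calculus (Part 1):
If F(x) = integral from 0 to x of f(t) dt, then F'(x) = f(x)
Here f(t) = 10t^4
So F'(x) = 10x^4
Evaluate at x = 4:
F'(4) = 10 * 4^4
= 10 * 256
= 2560

2560


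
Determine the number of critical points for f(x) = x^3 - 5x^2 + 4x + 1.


Find where f'(x) = 0:
f(x) = x^3 - 5x^2 + 4x + 1
f'(x) = 3x^2 - 10x + 4
This is a quadratic in x. Use the discriminant to count real roots.
Discriminant = (-10)^2 - 4 * 3 * 4
= 100 - 48
= 52
Since discriminant > 0, f'(x) = 0 has 2 real solutions.
Number of critical points: 2

2


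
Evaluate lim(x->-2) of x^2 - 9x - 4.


Since polynomials are continuous, we use direct substitution.
lim(x->-2) of x^2 - 9x - 4
= 1 * (-2)^2 - 9 * (-2) - 4
= 4 + 18 - 4
= 18

18


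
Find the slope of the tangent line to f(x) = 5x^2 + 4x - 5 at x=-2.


The slope of the tangent line equals f'(x) at the point.
f(x) = 5x^2 + 4x - 5
f'(x) = 10x + 4
At x = -2:
f'(-2) = 10 * (-2) + 4
= -20 + 4
= -16

-16


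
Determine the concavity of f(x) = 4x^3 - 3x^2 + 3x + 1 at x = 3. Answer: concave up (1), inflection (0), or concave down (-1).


Concavity is determined by the sign of f''(x).
f(x) = 4x^3 - 3x^2 + 3x + 1
f'(x) = 12x^2 - 6x + 3
f''(x) = 24x - 6
f''(3) = 24 * 3 - 6
= 72 - 6
= 66
Since f''(3) > 0, the function is concave up (1)

1


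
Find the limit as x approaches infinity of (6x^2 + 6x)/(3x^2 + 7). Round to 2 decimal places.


For limits at infinity with equal-degree polynomials,
we compare leading coefficients.
Numerator leading term: 6x^2
Denominator leading term: 3x^2
Divide both by x^2:
lim = (6 + 6/x) / (3 + 7/x^2)
As x -> infinity, the 1/x and 1/x^2 terms vanish:
= 6/3 = 2 = 2.00

2.00


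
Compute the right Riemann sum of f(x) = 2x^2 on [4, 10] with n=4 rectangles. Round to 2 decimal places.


Right Riemann sum uses right endpoints of each subinterval.
Interval: [4, 10], n = 4
dx = (10 - 4) / 4 = 3/2
Right endpoints: [11/2, 7, 17/2, 10]
f values: [121/2, 98, 289/2, 200]
Sum = dx * (sum of f values)
= 3/2 * 503
= 1509/2 = 754.50

754.50


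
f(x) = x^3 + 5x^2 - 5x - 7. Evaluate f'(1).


Differentiate f(x) = x^3 + 5x^2 - 5x - 7 term by term:
f'(x) = 3x^2 + 10x - 5
Substitute x = 1:
f'(1) = 3 * 1^2 + 10 * 1 - 5
= 3 + 10 - 5
= 8

8


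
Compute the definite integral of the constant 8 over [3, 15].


The integral of a constant k over [a, b] equals k * (b - a).
integral from 3 to 15 of 8 dx
= 8 * (15 - 3)
= 8 * 12
= 96

96


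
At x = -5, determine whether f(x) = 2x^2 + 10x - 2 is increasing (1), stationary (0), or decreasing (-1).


Compute f'(x) to determine behavior:
f'(x) = 4x + 10
f'(-5) = 4 * (-5) + 10
= -20 + 10
= -10
Since f'(-5) < 0, the function is decreasing (-1)

-1


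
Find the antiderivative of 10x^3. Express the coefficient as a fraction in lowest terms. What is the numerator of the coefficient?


Apply the power rule for integration:
integral of ax^n dx = a/(n+1) * x^(n+1) + C
integral of 10x^3 dx
= 10/4 * x^4 + C
= 5/2 * x^4 + C
The coefficient in lowest terms is 5/2, and its numerator is 5

5


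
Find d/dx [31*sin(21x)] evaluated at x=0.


Apply the chain rule to differentiate 31*sin(21x):
d/dx [31*sin(21x)]
= 31 * cos(21x) * d/dx(21x)
= 31 * 21 * cos(21x)
= 651 * cos(21x)
Evaluate at x = 0:
= 651 * cos(0)
= 651 * 1
= 651

651


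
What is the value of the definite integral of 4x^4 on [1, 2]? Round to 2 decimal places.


Find the antiderivative of 4x^4:
F(x) = 4/5 * x^5
Apply the Fundamental Theorem of Calculus:
F(2) - F(1)
= 4/5 * 2^5 - 4/5 * 1^5
= 4/5 * (32 - 1)
= 4/5 * 31
= 124/5 = 24.80

24.80


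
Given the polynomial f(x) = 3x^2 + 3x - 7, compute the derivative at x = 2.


Differentiate term by term using power and sum rules:
f(x) = 3x^2 + 3x - 7
f'(x) = 6x + 3
Substitute x = 2:
f'(2) = 6 * 2 + 3
= 12 + 3
= 15

15


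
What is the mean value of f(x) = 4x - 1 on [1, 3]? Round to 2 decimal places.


Average value = 1/(b-a) * integral from a to b of f(x) dx
First compute the integral of 4x - 1:
F(x) = 2x^2 - x
F(3) = 2 * 9 - 1 * 3 = 15
F(1) = 2 * 1 - 1 * 1 = 1
Integral = 15 - 1 = 14
Average = 14 / (3 - 1) = 14 / 2
= 7 = 7.00

7.00


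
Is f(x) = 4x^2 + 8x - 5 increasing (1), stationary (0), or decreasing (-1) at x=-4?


Compute f'(x) to determine behavior:
f'(x) = 8x + 8
f'(-4) = 8 * (-4) + 8
= -32 + 8
= -24
Since f'(-4) < 0, the function is decreasing (-1)

-1


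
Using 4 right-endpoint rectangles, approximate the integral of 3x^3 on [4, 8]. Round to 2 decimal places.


Right Riemann sum uses right endpoints of each subinterval.
Interval: [4, 8], n = 4
dx = (8 - 4) / 4 = 1
Right endpoints: [5, 6, 7, 8]
f values: [375, 648, 1029, 1536]
Sum = dx * (sum of f values)
= 1 * 3588
= 3588 = 3588.00

3588.00


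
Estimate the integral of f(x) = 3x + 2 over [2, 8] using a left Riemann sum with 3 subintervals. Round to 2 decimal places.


Left Riemann sum uses left endpoints of each subinterval.
Interval: [2, 8], n = 3
dx = (8 - 2) / 3 = 2
Left endpoints: [2, 4, 6]
f values: [8, 14, 20]
Sum = dx * (sum of f values)
= 2 * 42
= 84 = 84.00

84.00


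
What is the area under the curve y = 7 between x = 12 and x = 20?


The area under a constant function y = 7 is a rectangle.
Width = 20 - 12 = 8
Height = 7
Area = width * height
= 8 * 7
= 56

56


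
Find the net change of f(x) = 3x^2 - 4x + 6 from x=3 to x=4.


Net change = f(b) - f(a)
f(x) = 3x^2 - 4x + 6
Compute f(4):
f(4) = 3 * 4^2 - 4 * 4 + 6
= 48 - 16 + 6
= 38
Compute f(3):
f(3) = 3 * 3^2 - 4 * 3 + 6
= 27 - 12 + 6
= 21
Net change = 38 - 21 = 17

17


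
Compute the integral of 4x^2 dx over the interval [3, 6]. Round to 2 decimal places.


Find the antiderivative of 4x^2:
F(x) = 4/3 * x^3
Apply the Fundamental Theorem of Calculus:
F(6) - F(3)
= 4/3 * 6^3 - 4/3 * 3^3
= 4/3 * (216 - 27)
= 4/3 * 189
= 252 = 252.00

252.00


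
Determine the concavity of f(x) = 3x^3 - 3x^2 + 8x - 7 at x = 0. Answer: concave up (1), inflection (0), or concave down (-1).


Concavity is determined by the sign of f''(x).
f(x) = 3x^3 - 3x^2 + 8x - 7
f'(x) = 9x^2 - 6x + 8
f''(x) = 18x - 6
f''(0) = 18 * 0 - 6
= 0 - 6
= -6
Since f''(0) < 0, the function is concave down (-1)

-1


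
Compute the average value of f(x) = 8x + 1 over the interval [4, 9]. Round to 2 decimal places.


Average value = 1/(b-a) * integral from a to b of f(x) dx
First compute the integral of 8x + 1:
F(x) = 4x^2 + x
F(9) = 4 * 81 + 1 * 9 = 333
F(4) = 4 * 16 + 1 * 4 = 68
Integral = 333 - 68 = 265
Average = 265 / (9 - 4) = 265 / 5
= 53 = 53.00

53.00


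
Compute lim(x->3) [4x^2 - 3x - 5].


Since polynomials are continuous, we use direct substitution.
lim(x->3) of 4x^2 - 3x - 5
= 4 * 3^2 - 3 * 3 - 5
= 36 - 9 - 5
= 22

22


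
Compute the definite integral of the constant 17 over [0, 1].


The integral of a constant k over [a, b] equals k * (b - a).
integral from 0 to 1 of 17 dx
= 17 * (1 - 0)
= 17 * 1
= 17

17


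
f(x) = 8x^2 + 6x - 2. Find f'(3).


Differentiate term by term using power and sum rules:
f(x) = 8x^2 + 6x - 2
f'(x) = 16x + 6
Substitute x = 3:
f'(3) = 16 * 3 + 6
= 48 + 6
= 54

54


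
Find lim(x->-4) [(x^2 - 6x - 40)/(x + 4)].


Direct substitution gives 0/0, so we factor the numerator.
Factor: (x^2 - 6x - 40) = (x + 4)(x - 10)
Cancel the common factor (x + 4):
(x^2 - 6x - 40)/(x + 4) = (x - 10)
Now substitute x = -4:
= (-4) - (10) = -14

-14


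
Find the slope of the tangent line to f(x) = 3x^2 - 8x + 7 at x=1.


The slope of the tangent line equals f'(x) at the point.
f(x) = 3x^2 - 8x + 7
f'(x) = 6x - 8
At x = 1:
f'(1) = 6 * 1 - 8
= 6 - 8
= -2

-2


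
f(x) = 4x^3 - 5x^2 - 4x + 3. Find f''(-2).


First derivative:
f'(x) = 12x^2 - 10x - 4
Second derivative:
f''(x) = 24x - 10
Substitute x = -2:
f''(-2) = 24 * (-2) - 10
= -48 - 10
= -58

-58


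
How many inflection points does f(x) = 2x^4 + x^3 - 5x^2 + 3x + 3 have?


Inflection points occur where f''(x) = 0 and concavity changes.
f(x) = 2x^4 + x^3 - 5x^2 + 3x + 3
f'(x) = 8x^3 + 3x^2 - 10x + 3
f''(x) = 24x^2 + 6x - 10
This is a quadratic in x. Use the discriminant to count real roots.
Discriminant = (6)^2 - 4 * 24 * (-10)
= 36 - (-960)
= 996
Since discriminant > 0, f''(x) = 0 has 2 distinct real solutions.
A quadratic with two distinct real roots changes sign at each root, so concavity changes at both.
Number of inflection points: 2

2


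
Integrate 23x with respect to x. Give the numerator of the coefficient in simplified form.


Apply the power rule for integration:
integral of ax^n dx = a/(n+1) * x^(n+1) + C
integral of 23x dx
= 23/2 * x^2 + C
The coefficient in lowest terms is 23/2, and its numerator is 23

23


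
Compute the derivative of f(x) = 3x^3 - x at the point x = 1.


Differentiate f(x) = 3x^3 - x term by term:
f'(x) = 9x^2 - 1
Substitute x = 1:
f'(1) = 9 * 1^2 + 0 * 1 - 1
= 9 + 0 - 1
= 8

8


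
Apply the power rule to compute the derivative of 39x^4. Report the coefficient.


We apply the power rule: d/dx [ax^n] = a*n * x^(n-1)
d/dx [39x^4]
= 39 * 4 * x^(4-1)
= 156x^3
The coefficient is 156

156


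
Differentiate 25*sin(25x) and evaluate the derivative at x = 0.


Apply the chain rule to differentiate 25*sin(25x):
d/dx [25*sin(25x)]
= 25 * cos(25x) * d/dx(25x)
= 25 * 25 * cos(25x)
= 625 * cos(25x)
Evaluate at x = 0:
= 625 * cos(0)
= 625 * 1
= 625

625


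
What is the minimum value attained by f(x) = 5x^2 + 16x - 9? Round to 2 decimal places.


For a quadratic f(x) = ax^2 + bx + c with a > 0, the minimum is at the vertex.
Vertex x-coordinate: x = -b/(2a)
x = -(16) / (2 * 5)
x = -16/10 = -8/5
Substitute back to find the minimum value:
f(-8/5) = 5 * (-8/5)^2 + 16 * (-8/5) - 9
= 64/5 - 128/5 - 9
= -109/5 = -21.80

-21.80


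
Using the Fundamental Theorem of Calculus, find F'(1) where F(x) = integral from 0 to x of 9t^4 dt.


By the Fundamental Theorem of Calculus (Part 1):
If F(x) = integral from 0 to x of f(t) dt, then F'(x) = f(x)
Here f(t) = 9t^4
So F'(x) = 9x^4
Evaluate at x = 1:
F'(1) = 9 * 1^4
= 9 * 1
= 9

9


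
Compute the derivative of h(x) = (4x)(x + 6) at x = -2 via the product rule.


Let u(x) = 4x and v(x) = x + 6
u'(x) = 4
v'(x) = 1
Product rule: h'(x) = u'(x)*v(x) + u(x)*v'(x)
= 4 * (x + 6) + (4x) * 1
At x = -2:
u(-2) = 4 * (-2) + 0 = -8
v(-2) = 1 * (-2) + 6 = 4
h'(-2) = 4 * 4 + (-8) * 1
= 16 - 8
= 8

8


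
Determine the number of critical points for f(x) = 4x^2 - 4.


Find where f'(x) = 0:
f'(x) = 8x
Set f'(x) = 0:
8x = 0
x = 0 / 8 = 0
This is a linear equation in x, so there is exactly one solution.
Number of critical points: 1

1


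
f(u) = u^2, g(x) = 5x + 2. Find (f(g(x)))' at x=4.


Using the chain rule: (f(g(x)))' = f'(g(x)) * g'(x)
First, find g(4):
g(4) = 5 * 4 + 2 = 22
Next, f'(u) = 2u
And g'(x) = 5
So f'(g(4)) * g'(4)
= 2 * 22 * 5
= 220

220


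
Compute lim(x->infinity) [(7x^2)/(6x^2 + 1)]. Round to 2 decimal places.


For limits at infinity with equal-degree polynomials,
we compare leading coefficients.
Numerator leading term: 7x^2
Denominator leading term: 6x^2
Divide both by x^2:
lim = (7) / (6 + 1/x^2)
As x -> infinity, the 1/x and 1/x^2 terms vanish:
= 7/6 ≈ 1.17

1.17


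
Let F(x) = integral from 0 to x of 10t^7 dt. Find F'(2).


By the Fundamental Theorem of Calculus (Part 1):
If F(x) = integral from 0 to x of f(t) dt, then F'(x) = f(x)
Here f(t) = 10t^7
So F'(x) = 10x^7
Evaluate at x = 2:
F'(2) = 10 * 2^7
= 10 * 128
= 1280

1280


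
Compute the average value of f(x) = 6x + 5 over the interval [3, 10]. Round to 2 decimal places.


Average value = 1/(b-a) * integral from a to b of f(x) dx
First compute the integral of 6x + 5:
F(x) = 3x^2 + 5x
F(10) = 3 * 100 + 5 * 10 = 350
F(3) = 3 * 9 + 5 * 3 = 42
Integral = 350 - 42 = 308
Average = 308 / (10 - 3) = 308 / 7
= 44 = 44.00

44.00


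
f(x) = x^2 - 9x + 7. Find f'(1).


Differentiate term by term using power and sum rules:
f(x) = x^2 - 9x + 7
f'(x) = 2x - 9
Substitute x = 1:
f'(1) = 2 * 1 - 9
= 2 - 9
= -7

-7


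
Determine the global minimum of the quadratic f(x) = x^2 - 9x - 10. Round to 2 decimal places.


For a quadratic f(x) = ax^2 + bx + c with a > 0, the minimum is at the vertex.
Vertex x-coordinate: x = -b/(2a)
x = -(-9) / (2 * 1)
x = 9/2
Substitute back to find the minimum value:
f(9/2) = 1 * (9/2)^2 - 9 * (9/2) - 10
= 81/4 - 81/2 - 10
= -121/4 = -30.25

-30.25


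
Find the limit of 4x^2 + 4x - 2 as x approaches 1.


Since polynomials are continuous, we use direct substitution.
lim(x->1) of 4x^2 + 4x - 2
= 4 * 1^2 + 4 * 1 - 2
= 4 + 4 - 2
= 6

6


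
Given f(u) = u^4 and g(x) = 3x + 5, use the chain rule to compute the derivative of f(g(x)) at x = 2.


Using the chain rule: (f(g(x)))' = f'(g(x)) * g'(x)
First, find g(2):
g(2) = 3 * 2 + 5 = 11
Next, f'(u) = 4u^3
And g'(x) = 3
So f'(g(2)) * g'(2)
= 4 * 11^3 * 3
= 4 * 1331 * 3
= 15972

15972


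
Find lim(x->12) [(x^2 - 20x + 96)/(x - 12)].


Direct substitution gives 0/0, so we factor the numerator.
Factor: (x^2 - 20x + 96) = (x - 12)(x - 8)
Cancel the common factor (x - 12):
(x^2 - 20x + 96)/(x - 12) = (x - 8)
Now substitute x = 12:
= (12) - (8) = 4

4


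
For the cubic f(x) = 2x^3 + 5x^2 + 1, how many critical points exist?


Find where f'(x) = 0:
f(x) = 2x^3 + 5x^2 + 1
f'(x) = 6x^2 + 10x
This is a quadratic in x. Use the discriminant to count real roots.
Discriminant = (10)^2 - 4 * 6 * 0
= 100 - 0
= 100
Since discriminant > 0, f'(x) = 0 has 2 real solutions.
Number of critical points: 2

2


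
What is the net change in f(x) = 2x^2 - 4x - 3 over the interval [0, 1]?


Net change = f(b) - f(a)
f(x) = 2x^2 - 4x - 3
Compute f(1):
f(1) = 2 * 1^2 - 4 * 1 - 3
= 2 - 4 - 3
= -5
Compute f(0):
f(0) = 2 * 0^2 - 4 * 0 - 3
= 0 + 0 - 3
= -3
Net change = -5 - (-3) = -2

-2


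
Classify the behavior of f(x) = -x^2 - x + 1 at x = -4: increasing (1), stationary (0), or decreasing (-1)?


Compute f'(x) to determine behavior:
f'(x) = -2x - 1
f'(-4) = -2 * (-4) - 1
= 8 - 1
= 7
Since f'(-4) > 0, the function is increasing (1)

1


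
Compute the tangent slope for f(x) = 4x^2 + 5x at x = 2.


The slope of the tangent line equals f'(x) at the point.
f(x) = 4x^2 + 5x
f'(x) = 8x + 5
At x = 2:
f'(2) = 8 * 2 + 5
= 16 + 5
= 21

21


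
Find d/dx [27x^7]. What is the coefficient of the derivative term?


We apply the power rule: d/dx [ax^n] = a*n * x^(n-1)
d/dx [27x^7]
= 27 * 7 * x^(7-1)
= 189x^6
The coefficient is 189

189


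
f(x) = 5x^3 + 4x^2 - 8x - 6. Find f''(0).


First derivative:
f'(x) = 15x^2 + 8x - 8
Second derivative:
f''(x) = 30x + 8
Substitute x = 0:
f''(0) = 30 * 0 + 8
= 0 + 8
= 8

8


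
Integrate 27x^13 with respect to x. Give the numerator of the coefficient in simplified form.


Apply the power rule for integration:
integral of ax^n dx = a/(n+1) * x^(n+1) + C
integral of 27x^13 dx
= 27/14 * x^14 + C
The coefficient in lowest terms is 27/14, and its numerator is 27

27


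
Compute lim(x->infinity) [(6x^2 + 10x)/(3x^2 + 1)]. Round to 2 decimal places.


For limits at infinity with equal-degree polynomials,
we compare leading coefficients.
Numerator leading term: 6x^2
Denominator leading term: 3x^2
Divide both by x^2:
lim = (6 + 10/x) / (3 + 1/x^2)
As x -> infinity, the 1/x and 1/x^2 terms vanish:
= 6/3 = 2 = 2.00

2.00


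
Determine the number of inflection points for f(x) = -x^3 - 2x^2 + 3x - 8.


Inflection points occur where f''(x) = 0 and concavity changes.
f(x) = -x^3 - 2x^2 + 3x - 8
f'(x) = -3x^2 - 4x + 3
f''(x) = -6x - 4
Set f''(x) = 0:
-6x - 4 = 0
x = 4 / (-6) = -2/3
Since f''(x) is linear (degree 1), it changes sign at this point.
Therefore there is exactly 1 inflection point.

1


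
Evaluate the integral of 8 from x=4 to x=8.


The integral of a constant k over [a, b] equals k * (b - a).
integral from 4 to 8 of 8 dx
= 8 * (8 - 4)
= 8 * 4
= 32

32


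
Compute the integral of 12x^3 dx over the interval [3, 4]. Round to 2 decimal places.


Find the antiderivative of 12x^3:
F(x) = 12/4 * x^4
Apply the Fundamental Theorem of Calculus:
F(4) - F(3)
= 12/4 * 4^4 - 12/4 * 3^4
= 12/4 * (256 - 81)
= 12/4 * 175
= 525 = 525.00

525.00


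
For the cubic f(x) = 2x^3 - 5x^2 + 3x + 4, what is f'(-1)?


Differentiate f(x) = 2x^3 - 5x^2 + 3x + 4 term by term:
f'(x) = 6x^2 - 10x + 3
Substitute x = -1:
f'(-1) = 6 * (-1)^2 - 10 * (-1) + 3
= 6 + 10 + 3
= 19

19


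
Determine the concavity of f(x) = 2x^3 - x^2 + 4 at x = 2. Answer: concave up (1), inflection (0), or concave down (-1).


Concavity is determined by the sign of f''(x).
f(x) = 2x^3 - x^2 + 4
f'(x) = 6x^2 - 2x
f''(x) = 12x - 2
f''(2) = 12 * 2 - 2
= 24 - 2
= 22
Since f''(2) > 0, the function is concave up (1)

1


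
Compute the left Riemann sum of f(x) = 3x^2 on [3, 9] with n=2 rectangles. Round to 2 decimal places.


Left Riemann sum uses left endpoints of each subinterval.
Interval: [3, 9], n = 2
dx = (9 - 3) / 2 = 3
Left endpoints: [3, 6]
f values: [27, 108]
Sum = dx * (sum of f values)
= 3 * 135
= 405 = 405.00

405.00


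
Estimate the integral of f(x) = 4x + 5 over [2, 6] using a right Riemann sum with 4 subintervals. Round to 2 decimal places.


Right Riemann sum uses right endpoints of each subinterval.
Interval: [2, 6], n = 4
dx = (6 - 2) / 4 = 1
Right endpoints: [3, 4, 5, 6]
f values: [17, 21, 25, 29]
Sum = dx * (sum of f values)
= 1 * 92
= 92 = 92.00

92.00


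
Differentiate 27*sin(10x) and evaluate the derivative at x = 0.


Apply the chain rule to differentiate 27*sin(10x):
d/dx [27*sin(10x)]
= 27 * cos(10x) * d/dx(10x)
= 27 * 10 * cos(10x)
= 270 * cos(10x)
Evaluate at x = 0:
= 270 * cos(0)
= 270 * 1
= 270

270


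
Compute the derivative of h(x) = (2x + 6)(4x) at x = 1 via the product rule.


Let u(x) = 2x + 6 and v(x) = 4x
u'(x) = 2
v'(x) = 4
Product rule: h'(x) = u'(x)*v(x) + u(x)*v'(x)
= 2 * (4x) + (2x + 6) * 4
At x = 1:
u(1) = 2 * 1 + 6 = 8
v(1) = 4 * 1 + 0 = 4
h'(1) = 2 * 4 + 8 * 4
= 8 + 32
= 40

40


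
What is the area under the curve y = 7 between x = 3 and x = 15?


The area under a constant function y = 7 is a rectangle.
Width = 15 - 3 = 12
Height = 7
Area = width * height
= 12 * 7
= 84

84


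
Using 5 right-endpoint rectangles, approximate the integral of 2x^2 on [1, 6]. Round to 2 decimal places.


Right Riemann sum uses right endpoints of each subinterval.
Interval: [1, 6], n = 5
dx = (6 - 1) / 5 = 1
Right endpoints: [2, 3, 4, 5, 6]
f values: [8, 18, 32, 50, 72]
Sum = dx * (sum of f values)
= 1 * 180
= 180 = 180.00

180.00


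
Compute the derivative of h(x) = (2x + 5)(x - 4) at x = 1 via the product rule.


Let u(x) = 2x + 5 and v(x) = x - 4
u'(x) = 2
v'(x) = 1
Product rule: h'(x) = u'(x)*v(x) + u(x)*v'(x)
= 2 * (x - 4) + (2x + 5) * 1
At x = 1:
u(1) = 2 * 1 + 5 = 7
v(1) = 1 * 1 - 4 = -3
h'(1) = 2 * (-3) + 7 * 1
= -6 + 7
= 1

1


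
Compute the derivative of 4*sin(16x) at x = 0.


Apply the chain rule to differentiate 4*sin(16x):
d/dx [4*sin(16x)]
= 4 * cos(16x) * d/dx(16x)
= 4 * 16 * cos(16x)
= 64 * cos(16x)
Evaluate at x = 0:
= 64 * cos(0)
= 64 * 1
= 64

64


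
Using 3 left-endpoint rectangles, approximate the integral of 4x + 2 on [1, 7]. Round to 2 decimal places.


Left Riemann sum uses left endpoints of each subinterval.
Interval: [1, 7], n = 3
dx = (7 - 1) / 3 = 2
Left endpoints: [1, 3, 5]
f values: [6, 14, 22]
Sum = dx * (sum of f values)
= 2 * 42
= 84 = 84.00

84.00


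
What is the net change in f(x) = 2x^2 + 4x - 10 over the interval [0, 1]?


Net change = f(b) - f(a)
f(x) = 2x^2 + 4x - 10
Compute f(1):
f(1) = 2 * 1^2 + 4 * 1 - 10
= 2 + 4 - 10
= -4
Compute f(0):
f(0) = 2 * 0^2 + 4 * 0 - 10
= 0 + 0 - 10
= -10
Net change = -4 - (-10) = 6

6


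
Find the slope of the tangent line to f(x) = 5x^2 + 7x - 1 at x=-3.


The slope of the tangent line equals f'(x) at the point.
f(x) = 5x^2 + 7x - 1
f'(x) = 10x + 7
At x = -3:
f'(-3) = 10 * (-3) + 7
= -30 + 7
= -23

-23


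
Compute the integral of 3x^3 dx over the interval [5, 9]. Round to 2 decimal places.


Find the antiderivative of 3x^3:
F(x) = 3/4 * x^4
Apply the Fundamental Theorem of Calculus:
F(9) - F(5)
= 3/4 * 9^4 - 3/4 * 5^4
= 3/4 * (6561 - 625)
= 3/4 * 5936
= 4452 = 4452.00

4452.00


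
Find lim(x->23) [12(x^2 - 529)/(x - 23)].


Direct substitution gives 0/0, so we factor the numerator.
Factor: 12(x^2 - 529) = 12 * (x - 23)(x + 23)
Cancel the common factor (x - 23):
12(x^2 - 529)/(x - 23) = 12 * (x + 23)
Now substitute x = 23:
= 12 * (23 + 23) = 552

552


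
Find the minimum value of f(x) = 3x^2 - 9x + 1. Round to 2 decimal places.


For a quadratic f(x) = ax^2 + bx + c with a > 0, the minimum is at the vertex.
Vertex x-coordinate: x = -b/(2a)
x = -(-9) / (2 * 3)
x = 9/6 = 3/2
Substitute back to find the minimum value:
f(3/2) = 3 * (3/2)^2 - 9 * (3/2) + 1
= 27/4 - 27/2 + 1
= -23/4 = -5.75

-5.75


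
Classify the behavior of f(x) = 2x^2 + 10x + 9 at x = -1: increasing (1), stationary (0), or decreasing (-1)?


Compute f'(x) to determine behavior:
f'(x) = 4x + 10
f'(-1) = 4 * (-1) + 10
= -4 + 10
= 6
Since f'(-1) > 0, the function is increasing (1)

1


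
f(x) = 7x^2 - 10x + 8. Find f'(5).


Differentiate term by term using power and sum rules:
f(x) = 7x^2 - 10x + 8
f'(x) = 14x - 10
Substitute x = 5:
f'(5) = 14 * 5 - 10
= 70 - 10
= 60

60


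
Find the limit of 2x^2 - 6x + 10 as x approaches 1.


Since polynomials are continuous, we use direct substitution.
lim(x->1) of 2x^2 - 6x + 10
= 2 * 1^2 - 6 * 1 + 10
= 2 - 6 + 10
= 6

6


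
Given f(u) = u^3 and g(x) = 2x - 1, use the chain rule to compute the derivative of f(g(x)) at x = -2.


Using the chain rule: (f(g(x)))' = f'(g(x)) * g'(x)
First, find g(-2):
g(-2) = 2 * (-2) - 1 = -5
Next, f'(u) = 3u^2
And g'(x) = 2
So f'(g(-2)) * g'(-2)
= 3 * (-5)^2 * 2
= 3 * 25 * 2
= 150

150


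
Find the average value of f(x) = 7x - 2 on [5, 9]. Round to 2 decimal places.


Average value = 1/(b-a) * integral from a to b of f(x) dx
First compute the integral of 7x - 2:
F(x) = (7/2)x^2 - 2x
F(9) = 7/2 * 81 - 2 * 9 = 531/2
F(5) = 7/2 * 25 - 2 * 5 = 155/2
Integral = 531/2 - 155/2 = 188
Average = 188 / (9 - 5) = 188 / 4
= 47 = 47.00

47.00


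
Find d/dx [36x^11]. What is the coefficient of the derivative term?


We apply the power rule: d/dx [ax^n] = a*n * x^(n-1)
d/dx [36x^11]
= 36 * 11 * x^(11-1)
= 396x^10
The coefficient is 396

396


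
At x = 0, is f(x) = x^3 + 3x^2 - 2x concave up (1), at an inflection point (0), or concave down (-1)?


Concavity is determined by the sign of f''(x).
f(x) = x^3 + 3x^2 - 2x
f'(x) = 3x^2 + 6x - 2
f''(x) = 6x + 6
f''(0) = 6 * 0 + 6
= 0 + 6
= 6
Since f''(0) > 0, the function is concave up (1)

1


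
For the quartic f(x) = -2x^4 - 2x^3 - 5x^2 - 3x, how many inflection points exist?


Inflection points occur where f''(x) = 0 and concavity changes.
f(x) = -2x^4 - 2x^3 - 5x^2 - 3x
f'(x) = -8x^3 - 6x^2 - 10x - 3
f''(x) = -24x^2 - 12x - 10
This is a quadratic in x. Use the discriminant to count real roots.
Discriminant = (-12)^2 - 4 * (-24) * (-10)
= 144 - 960
= -816
Since discriminant < 0, f''(x) = 0 has no real solutions.
Number of inflection points: 0

0


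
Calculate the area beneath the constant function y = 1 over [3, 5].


The area under a constant function y = 1 is a rectangle.
Width = 5 - 3 = 2
Height = 1
Area = width * height
= 2 * 1
= 2

2


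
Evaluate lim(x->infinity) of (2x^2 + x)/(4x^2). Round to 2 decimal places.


For limits at infinity with equal-degree polynomials,
we compare leading coefficients.
Numerator leading term: 2x^2
Denominator leading term: 4x^2
Divide both by x^2:
lim = (2 + 1/x) / (4)
As x -> infinity, the 1/x and 1/x^2 terms vanish:
= 2/4 = 1/2 = 0.50

0.50


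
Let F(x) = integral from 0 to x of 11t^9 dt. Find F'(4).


By the Fundamental Theorem of Calculus (Part 1):
If F(x) = integral from 0 to x of f(t) dt, then F'(x) = f(x)
Here f(t) = 11t^9
So F'(x) = 11x^9
Evaluate at x = 4:
F'(4) = 11 * 4^9
= 11 * 262144
= 2883584

2883584


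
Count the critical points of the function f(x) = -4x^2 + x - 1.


Find where f'(x) = 0:
f'(x) = -8x + 1
Set f'(x) = 0:
-8x + 1 = 0
x = -1 / (-8) = 1/8
This is a linear equation in x, so there is exactly one solution.
Number of critical points: 1

1


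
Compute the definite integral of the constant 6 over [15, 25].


The integral of a constant k over [a, b] equals k * (b - a).
integral from 15 to 25 of 6 dx
= 6 * (25 - 15)
= 6 * 10
= 60

60


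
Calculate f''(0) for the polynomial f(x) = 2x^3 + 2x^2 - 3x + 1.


First derivative:
f'(x) = 6x^2 + 4x - 3
Second derivative:
f''(x) = 12x + 4
Substitute x = 0:
f''(0) = 12 * 0 + 4
= 0 + 4
= 4

4


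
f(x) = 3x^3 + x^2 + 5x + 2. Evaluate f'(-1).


Differentiate f(x) = 3x^3 + x^2 + 5x + 2 term by term:
f'(x) = 9x^2 + 2x + 5
Substitute x = -1:
f'(-1) = 9 * (-1)^2 + 2 * (-1) + 5
= 9 - 2 + 5
= 12

12


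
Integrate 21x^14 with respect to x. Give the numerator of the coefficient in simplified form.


Apply the power rule for integration:
integral of ax^n dx = a/(n+1) * x^(n+1) + C
integral of 21x^14 dx
= 21/15 * x^15 + C
= 7/5 * x^15 + C
The coefficient in lowest terms is 7/5, and its numerator is 7

7


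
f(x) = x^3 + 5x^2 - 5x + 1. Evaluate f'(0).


Differentiate f(x) = x^3 + 5x^2 - 5x + 1 term by term:
f'(x) = 3x^2 + 10x - 5
Substitute x = 0:
f'(0) = 3 * 0^2 + 10 * 0 - 5
= 0 + 0 - 5
= -5

-5


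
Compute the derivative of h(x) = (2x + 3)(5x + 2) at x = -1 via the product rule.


Let u(x) = 2x + 3 and v(x) = 5x + 2
u'(x) = 2
v'(x) = 5
Product rule: h'(x) = u'(x)*v(x) + u(x)*v'(x)
= 2 * (5x + 2) + (2x + 3) * 5
At x = -1:
u(-1) = 2 * (-1) + 3 = 1
v(-1) = 5 * (-1) + 2 = -3
h'(-1) = 2 * (-3) + 1 * 5
= -6 + 5
= -1

-1


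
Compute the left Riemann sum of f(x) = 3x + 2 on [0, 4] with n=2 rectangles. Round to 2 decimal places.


Left Riemann sum uses left endpoints of each subinterval.
Interval: [0, 4], n = 2
dx = (4 - 0) / 2 = 2
Left endpoints: [0, 2]
f values: [2, 8]
Sum = dx * (sum of f values)
= 2 * 10
= 20 = 20.00

20.00


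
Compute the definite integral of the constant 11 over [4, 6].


The integral of a constant k over [a, b] equals k * (b - a).
integral from 4 to 6 of 11 dx
= 11 * (6 - 4)
= 11 * 2
= 22

22


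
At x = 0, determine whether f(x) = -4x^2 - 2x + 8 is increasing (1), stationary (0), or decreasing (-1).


Compute f'(x) to determine behavior:
f'(x) = -8x - 2
f'(0) = -8 * 0 - 2
= 0 - 2
= -2
Since f'(0) < 0, the function is decreasing (-1)

-1


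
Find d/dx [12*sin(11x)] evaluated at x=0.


Apply the chain rule to differentiate 12*sin(11x):
d/dx [12*sin(11x)]
= 12 * cos(11x) * d/dx(11x)
= 12 * 11 * cos(11x)
= 132 * cos(11x)
Evaluate at x = 0:
= 132 * cos(0)
= 132 * 1
= 132

132


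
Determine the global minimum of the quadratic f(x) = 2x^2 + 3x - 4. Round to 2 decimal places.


For a quadratic f(x) = ax^2 + bx + c with a > 0, the minimum is at the vertex.
Vertex x-coordinate: x = -b/(2a)
x = -(3) / (2 * 2)
x = -3/4
Substitute back to find the minimum value:
f(-3/4) = 2 * (-3/4)^2 + 3 * (-3/4) - 4
= 9/8 - 9/4 - 4
= -41/8 ≈ -5.13

-5.13


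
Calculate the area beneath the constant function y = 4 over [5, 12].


The area under a constant function y = 4 is a rectangle.
Width = 12 - 5 = 7
Height = 4
Area = width * height
= 7 * 4
= 28

28


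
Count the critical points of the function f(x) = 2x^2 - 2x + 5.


Find where f'(x) = 0:
f'(x) = 4x - 2
Set f'(x) = 0:
4x - 2 = 0
x = 2 / 4 = 1/2
This is a linear equation in x, so there is exactly one solution.
Number of critical points: 1

1


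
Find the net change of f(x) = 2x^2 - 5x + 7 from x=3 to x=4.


Net change = f(b) - f(a)
f(x) = 2x^2 - 5x + 7
Compute f(4):
f(4) = 2 * 4^2 - 5 * 4 + 7
= 32 - 20 + 7
= 19
Compute f(3):
f(3) = 2 * 3^2 - 5 * 3 + 7
= 18 - 15 + 7
= 10
Net change = 19 - 10 = 9

9


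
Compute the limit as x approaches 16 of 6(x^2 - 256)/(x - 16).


Direct substitution gives 0/0, so we factor the numerator.
Factor: 6(x^2 - 256) = 6 * (x - 16)(x + 16)
Cancel the common factor (x - 16):
6(x^2 - 256)/(x - 16) = 6 * (x + 16)
Now substitute x = 16:
= 6 * (16 + 16) = 192

192


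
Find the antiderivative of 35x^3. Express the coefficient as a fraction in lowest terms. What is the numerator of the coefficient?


Apply the power rule for integration:
integral of ax^n dx = a/(n+1) * x^(n+1) + C
integral of 35x^3 dx
= 35/4 * x^4 + C
The coefficient in lowest terms is 35/4, and its numerator is 35

35


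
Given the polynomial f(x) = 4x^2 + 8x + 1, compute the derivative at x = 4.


Differentiate term by term using power and sum rules:
f(x) = 4x^2 + 8x + 1
f'(x) = 8x + 8
Substitute x = 4:
f'(4) = 8 * 4 + 8
= 32 + 8
= 40

40


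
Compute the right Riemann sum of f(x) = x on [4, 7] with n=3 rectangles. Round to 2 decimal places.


Right Riemann sum uses right endpoints of each subinterval.
Interval: [4, 7], n = 3
dx = (7 - 4) / 3 = 1
Right endpoints: [5, 6, 7]
f values: [5, 6, 7]
Sum = dx * (sum of f values)
= 1 * 18
= 18 = 18.00

18.00


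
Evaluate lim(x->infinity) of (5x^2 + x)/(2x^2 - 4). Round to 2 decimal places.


For limits at infinity with equal-degree polynomials,
we compare leading coefficients.
Numerator leading term: 5x^2
Denominator leading term: 2x^2
Divide both by x^2:
lim = (5 + 1/x) / (2 - 4/x^2)
As x -> infinity, the 1/x and 1/x^2 terms vanish:
= 5/2 = 2.50

2.50


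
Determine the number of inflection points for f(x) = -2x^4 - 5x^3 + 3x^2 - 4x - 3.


Inflection points occur where f''(x) = 0 and concavity changes.
f(x) = -2x^4 - 5x^3 + 3x^2 - 4x - 3
f'(x) = -8x^3 - 15x^2 + 6x - 4
f''(x) = -24x^2 - 30x + 6
This is a quadratic in x. Use the discriminant to count real roots.
Discriminant = (-30)^2 - 4 * (-24) * 6
= 900 - (-576)
= 1476
Since discriminant > 0, f''(x) = 0 has 2 distinct real solutions.
A quadratic with two distinct real roots changes sign at each root, so concavity changes at both.
Number of inflection points: 2

2


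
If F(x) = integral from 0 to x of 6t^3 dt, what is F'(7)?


By the Fundamental Theorem of Calculus (Part 1):
If F(x) = integral from 0 to x of f(t) dt, then F'(x) = f(x)
Here f(t) = 6t^3
So F'(x) = 6x^3
Evaluate at x = 7:
F'(7) = 6 * 7^3
= 6 * 343
= 2058

2058
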